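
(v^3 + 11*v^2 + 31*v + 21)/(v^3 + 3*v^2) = 1 + 8/v + 7/v^2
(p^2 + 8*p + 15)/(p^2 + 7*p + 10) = (p + 3)/(p + 2)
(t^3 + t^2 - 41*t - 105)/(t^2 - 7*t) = t + 8 + 15/t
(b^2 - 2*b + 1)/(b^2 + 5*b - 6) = (b - 1)/(b + 6)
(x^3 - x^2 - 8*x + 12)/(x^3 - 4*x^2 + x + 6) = (x^2 + x - 6)/(x^2 - 2*x - 3)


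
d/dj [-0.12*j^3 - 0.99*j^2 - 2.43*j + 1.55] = -0.36*j^2 - 1.98*j - 2.43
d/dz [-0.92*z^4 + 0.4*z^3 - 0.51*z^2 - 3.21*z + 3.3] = -3.68*z^3 + 1.2*z^2 - 1.02*z - 3.21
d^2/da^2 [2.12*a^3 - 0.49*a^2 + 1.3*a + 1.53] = 12.72*a - 0.98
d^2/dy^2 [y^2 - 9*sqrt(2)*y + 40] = 2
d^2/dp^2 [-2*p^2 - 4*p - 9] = -4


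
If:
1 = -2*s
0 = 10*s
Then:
No Solution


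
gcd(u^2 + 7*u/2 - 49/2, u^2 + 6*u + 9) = 1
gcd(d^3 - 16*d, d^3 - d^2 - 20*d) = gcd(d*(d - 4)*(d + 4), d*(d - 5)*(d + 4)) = d^2 + 4*d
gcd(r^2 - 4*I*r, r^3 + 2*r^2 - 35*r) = r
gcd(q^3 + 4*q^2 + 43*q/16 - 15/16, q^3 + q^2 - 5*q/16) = q^2 + q - 5/16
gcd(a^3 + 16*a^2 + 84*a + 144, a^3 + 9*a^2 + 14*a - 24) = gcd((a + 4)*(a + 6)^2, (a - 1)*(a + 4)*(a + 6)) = a^2 + 10*a + 24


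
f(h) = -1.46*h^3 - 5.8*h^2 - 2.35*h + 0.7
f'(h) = -4.38*h^2 - 11.6*h - 2.35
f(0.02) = 0.65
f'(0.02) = -2.58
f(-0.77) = -0.26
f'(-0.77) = 3.99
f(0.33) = -0.76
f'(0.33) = -6.65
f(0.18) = 0.08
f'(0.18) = -4.58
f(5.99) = -535.27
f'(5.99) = -228.99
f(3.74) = -165.59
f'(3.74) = -107.00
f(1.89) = -34.32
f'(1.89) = -39.92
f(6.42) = -639.77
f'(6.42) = -257.35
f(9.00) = -1554.59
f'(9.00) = -461.53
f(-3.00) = -5.03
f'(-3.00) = -6.97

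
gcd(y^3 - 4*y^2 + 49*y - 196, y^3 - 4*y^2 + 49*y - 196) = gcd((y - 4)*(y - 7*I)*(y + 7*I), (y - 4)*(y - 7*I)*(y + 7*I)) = y^3 - 4*y^2 + 49*y - 196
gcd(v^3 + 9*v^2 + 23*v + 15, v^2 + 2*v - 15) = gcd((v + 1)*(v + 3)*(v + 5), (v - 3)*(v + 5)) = v + 5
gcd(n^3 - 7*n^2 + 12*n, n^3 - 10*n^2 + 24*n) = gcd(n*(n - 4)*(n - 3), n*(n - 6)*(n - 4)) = n^2 - 4*n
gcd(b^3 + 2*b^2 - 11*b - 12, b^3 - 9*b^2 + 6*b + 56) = 1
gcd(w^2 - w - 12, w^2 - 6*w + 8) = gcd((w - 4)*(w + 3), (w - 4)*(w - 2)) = w - 4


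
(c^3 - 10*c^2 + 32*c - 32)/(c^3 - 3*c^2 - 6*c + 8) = (c^2 - 6*c + 8)/(c^2 + c - 2)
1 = 1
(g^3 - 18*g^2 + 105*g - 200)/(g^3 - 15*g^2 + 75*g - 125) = (g - 8)/(g - 5)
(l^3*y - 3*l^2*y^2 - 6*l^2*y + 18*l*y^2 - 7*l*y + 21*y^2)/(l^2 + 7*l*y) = y*(l^3 - 3*l^2*y - 6*l^2 + 18*l*y - 7*l + 21*y)/(l*(l + 7*y))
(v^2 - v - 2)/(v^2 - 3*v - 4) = (v - 2)/(v - 4)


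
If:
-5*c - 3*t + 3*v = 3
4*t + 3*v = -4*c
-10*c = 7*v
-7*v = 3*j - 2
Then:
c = -6/19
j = -22/57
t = -3/133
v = 60/133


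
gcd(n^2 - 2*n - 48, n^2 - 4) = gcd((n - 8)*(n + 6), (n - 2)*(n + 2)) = 1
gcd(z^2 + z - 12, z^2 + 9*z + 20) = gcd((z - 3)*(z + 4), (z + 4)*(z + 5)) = z + 4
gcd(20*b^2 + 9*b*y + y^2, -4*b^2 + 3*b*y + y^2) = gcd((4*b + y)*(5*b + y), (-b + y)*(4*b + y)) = 4*b + y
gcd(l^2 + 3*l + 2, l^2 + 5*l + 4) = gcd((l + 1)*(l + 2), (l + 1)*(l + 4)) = l + 1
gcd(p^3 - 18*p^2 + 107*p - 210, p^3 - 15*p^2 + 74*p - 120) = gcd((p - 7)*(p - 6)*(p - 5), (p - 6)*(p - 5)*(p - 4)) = p^2 - 11*p + 30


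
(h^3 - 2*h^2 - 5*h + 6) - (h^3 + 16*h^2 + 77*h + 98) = -18*h^2 - 82*h - 92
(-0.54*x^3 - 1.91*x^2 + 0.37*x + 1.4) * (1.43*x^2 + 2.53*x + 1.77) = -0.7722*x^5 - 4.0975*x^4 - 5.259*x^3 - 0.442600000000001*x^2 + 4.1969*x + 2.478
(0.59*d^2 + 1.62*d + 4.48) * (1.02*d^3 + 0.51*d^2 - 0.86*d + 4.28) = 0.6018*d^5 + 1.9533*d^4 + 4.8884*d^3 + 3.4168*d^2 + 3.0808*d + 19.1744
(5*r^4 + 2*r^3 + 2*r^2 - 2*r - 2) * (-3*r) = -15*r^5 - 6*r^4 - 6*r^3 + 6*r^2 + 6*r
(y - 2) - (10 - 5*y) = 6*y - 12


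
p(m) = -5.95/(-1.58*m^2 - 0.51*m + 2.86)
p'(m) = -5.95*(3.16*m + 0.51)/(-1.58*m^2 - 0.51*m + 2.86)^2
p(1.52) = 3.80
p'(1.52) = -12.90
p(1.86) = 1.67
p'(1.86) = -3.01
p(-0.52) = -2.21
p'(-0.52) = 0.93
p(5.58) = 0.12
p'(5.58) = -0.04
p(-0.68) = -2.40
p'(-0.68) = 1.59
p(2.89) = 0.50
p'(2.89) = -0.41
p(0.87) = -4.88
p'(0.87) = -13.02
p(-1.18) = -4.72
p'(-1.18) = 12.03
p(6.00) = 0.10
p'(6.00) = -0.04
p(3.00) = 0.46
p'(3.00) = -0.36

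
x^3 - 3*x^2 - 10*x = x*(x - 5)*(x + 2)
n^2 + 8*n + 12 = (n + 2)*(n + 6)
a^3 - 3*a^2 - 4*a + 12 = (a - 3)*(a - 2)*(a + 2)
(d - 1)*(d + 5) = d^2 + 4*d - 5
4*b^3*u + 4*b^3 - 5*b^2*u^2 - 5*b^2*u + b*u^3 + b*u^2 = (-4*b + u)*(-b + u)*(b*u + b)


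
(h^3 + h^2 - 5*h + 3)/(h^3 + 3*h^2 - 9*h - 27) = (h^2 - 2*h + 1)/(h^2 - 9)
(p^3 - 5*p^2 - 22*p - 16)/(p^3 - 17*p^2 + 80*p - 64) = (p^2 + 3*p + 2)/(p^2 - 9*p + 8)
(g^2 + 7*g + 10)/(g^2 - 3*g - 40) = (g + 2)/(g - 8)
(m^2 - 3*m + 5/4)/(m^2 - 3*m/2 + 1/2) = (m - 5/2)/(m - 1)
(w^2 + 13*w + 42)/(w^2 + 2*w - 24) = (w + 7)/(w - 4)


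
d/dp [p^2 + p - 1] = 2*p + 1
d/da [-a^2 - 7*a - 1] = -2*a - 7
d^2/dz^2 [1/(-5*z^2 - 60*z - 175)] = 2*(z^2 + 12*z - 4*(z + 6)^2 + 35)/(5*(z^2 + 12*z + 35)^3)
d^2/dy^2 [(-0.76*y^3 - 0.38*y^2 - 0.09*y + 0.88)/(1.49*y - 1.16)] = (-3.374552*y^3 + 7.881504*y^2 - 6.135936*y + 2.573608)/(3.307949*y^3 - 7.725948*y^2 + 6.014832*y - 1.560896)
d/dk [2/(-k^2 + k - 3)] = 2*(2*k - 1)/(k^2 - k + 3)^2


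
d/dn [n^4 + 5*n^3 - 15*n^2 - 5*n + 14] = 4*n^3 + 15*n^2 - 30*n - 5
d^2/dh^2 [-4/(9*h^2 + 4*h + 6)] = 8*(81*h^2 + 36*h - 4*(9*h + 2)^2 + 54)/(9*h^2 + 4*h + 6)^3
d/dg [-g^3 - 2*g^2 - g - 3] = -3*g^2 - 4*g - 1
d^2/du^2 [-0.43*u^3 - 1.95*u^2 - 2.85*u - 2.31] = -2.58*u - 3.9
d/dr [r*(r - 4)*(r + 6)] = 3*r^2 + 4*r - 24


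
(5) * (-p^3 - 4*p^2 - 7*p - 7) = -5*p^3 - 20*p^2 - 35*p - 35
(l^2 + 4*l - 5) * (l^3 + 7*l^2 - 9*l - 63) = l^5 + 11*l^4 + 14*l^3 - 134*l^2 - 207*l + 315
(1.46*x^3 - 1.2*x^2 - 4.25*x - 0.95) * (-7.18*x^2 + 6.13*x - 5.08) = -10.4828*x^5 + 17.5658*x^4 + 15.7422*x^3 - 13.1355*x^2 + 15.7665*x + 4.826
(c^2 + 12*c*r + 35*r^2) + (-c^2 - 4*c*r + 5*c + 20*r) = 8*c*r + 5*c + 35*r^2 + 20*r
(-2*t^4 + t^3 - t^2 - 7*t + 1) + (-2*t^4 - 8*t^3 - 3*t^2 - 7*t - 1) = -4*t^4 - 7*t^3 - 4*t^2 - 14*t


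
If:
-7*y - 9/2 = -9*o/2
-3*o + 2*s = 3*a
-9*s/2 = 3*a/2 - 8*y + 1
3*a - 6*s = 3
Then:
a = -157/201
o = 113/603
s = -179/201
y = -35/67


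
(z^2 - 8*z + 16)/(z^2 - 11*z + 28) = (z - 4)/(z - 7)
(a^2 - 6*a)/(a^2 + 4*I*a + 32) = a*(a - 6)/(a^2 + 4*I*a + 32)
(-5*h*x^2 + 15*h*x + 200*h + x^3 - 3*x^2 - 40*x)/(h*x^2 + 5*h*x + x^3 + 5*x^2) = (-5*h*x + 40*h + x^2 - 8*x)/(x*(h + x))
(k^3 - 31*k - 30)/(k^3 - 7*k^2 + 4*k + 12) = (k + 5)/(k - 2)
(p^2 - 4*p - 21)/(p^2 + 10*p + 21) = (p - 7)/(p + 7)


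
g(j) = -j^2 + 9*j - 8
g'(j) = 9 - 2*j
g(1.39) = 2.58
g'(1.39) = 6.22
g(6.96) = 6.20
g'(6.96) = -4.92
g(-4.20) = -63.44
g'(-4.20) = 17.40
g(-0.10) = -8.91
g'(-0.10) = 9.20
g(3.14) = 10.40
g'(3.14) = 2.72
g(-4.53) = -69.29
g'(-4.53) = 18.06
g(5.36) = 11.51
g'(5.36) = -1.72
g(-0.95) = -17.45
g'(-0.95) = 10.90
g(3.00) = 10.00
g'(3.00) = 3.00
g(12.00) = -44.00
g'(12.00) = -15.00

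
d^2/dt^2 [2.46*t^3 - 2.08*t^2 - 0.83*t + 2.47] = 14.76*t - 4.16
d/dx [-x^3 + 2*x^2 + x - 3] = -3*x^2 + 4*x + 1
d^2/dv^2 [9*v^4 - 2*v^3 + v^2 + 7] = 108*v^2 - 12*v + 2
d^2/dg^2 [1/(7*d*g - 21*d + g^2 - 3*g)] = 2*(-7*d*g + 21*d - g^2 + 3*g + (7*d + 2*g - 3)^2)/(7*d*g - 21*d + g^2 - 3*g)^3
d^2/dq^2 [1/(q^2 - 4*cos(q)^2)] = 2*(4*(q + 2*sin(2*q))^2 + (q^2 - 4*cos(q)^2)*(8*sin(q)^2 - 5))/(q^2 - 4*cos(q)^2)^3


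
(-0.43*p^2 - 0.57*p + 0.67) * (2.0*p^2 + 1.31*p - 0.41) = -0.86*p^4 - 1.7033*p^3 + 0.7696*p^2 + 1.1114*p - 0.2747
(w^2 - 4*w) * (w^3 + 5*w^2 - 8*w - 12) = w^5 + w^4 - 28*w^3 + 20*w^2 + 48*w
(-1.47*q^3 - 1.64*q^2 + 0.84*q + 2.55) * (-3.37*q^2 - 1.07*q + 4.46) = 4.9539*q^5 + 7.0997*q^4 - 7.6322*q^3 - 16.8067*q^2 + 1.0179*q + 11.373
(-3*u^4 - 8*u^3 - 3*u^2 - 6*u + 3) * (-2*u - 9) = 6*u^5 + 43*u^4 + 78*u^3 + 39*u^2 + 48*u - 27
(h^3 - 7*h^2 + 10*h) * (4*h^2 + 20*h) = 4*h^5 - 8*h^4 - 100*h^3 + 200*h^2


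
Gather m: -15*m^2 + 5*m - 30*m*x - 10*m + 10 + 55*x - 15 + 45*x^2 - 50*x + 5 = -15*m^2 + m*(-30*x - 5) + 45*x^2 + 5*x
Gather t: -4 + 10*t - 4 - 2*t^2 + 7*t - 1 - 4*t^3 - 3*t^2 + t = -4*t^3 - 5*t^2 + 18*t - 9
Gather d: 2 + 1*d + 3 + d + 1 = 2*d + 6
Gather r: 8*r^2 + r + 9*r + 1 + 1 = 8*r^2 + 10*r + 2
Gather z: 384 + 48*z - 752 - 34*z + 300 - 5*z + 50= 9*z - 18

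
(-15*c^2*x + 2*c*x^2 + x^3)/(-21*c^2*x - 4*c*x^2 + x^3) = (15*c^2 - 2*c*x - x^2)/(21*c^2 + 4*c*x - x^2)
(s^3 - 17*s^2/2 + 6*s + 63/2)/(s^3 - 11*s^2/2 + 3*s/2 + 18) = (s - 7)/(s - 4)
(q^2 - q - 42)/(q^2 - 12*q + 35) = (q + 6)/(q - 5)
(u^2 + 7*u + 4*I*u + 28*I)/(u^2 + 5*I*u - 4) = (u + 7)/(u + I)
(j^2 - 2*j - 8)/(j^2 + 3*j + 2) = (j - 4)/(j + 1)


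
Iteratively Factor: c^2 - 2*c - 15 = (c - 5)*(c + 3)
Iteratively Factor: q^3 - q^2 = (q - 1)*(q^2) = q*(q - 1)*(q)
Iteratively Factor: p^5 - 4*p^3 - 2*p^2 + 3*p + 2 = (p + 1)*(p^4 - p^3 - 3*p^2 + p + 2) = (p + 1)^2*(p^3 - 2*p^2 - p + 2) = (p - 1)*(p + 1)^2*(p^2 - p - 2) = (p - 1)*(p + 1)^3*(p - 2)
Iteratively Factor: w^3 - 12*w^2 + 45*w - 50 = (w - 2)*(w^2 - 10*w + 25) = (w - 5)*(w - 2)*(w - 5)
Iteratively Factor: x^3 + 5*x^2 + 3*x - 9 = (x + 3)*(x^2 + 2*x - 3) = (x + 3)^2*(x - 1)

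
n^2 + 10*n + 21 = (n + 3)*(n + 7)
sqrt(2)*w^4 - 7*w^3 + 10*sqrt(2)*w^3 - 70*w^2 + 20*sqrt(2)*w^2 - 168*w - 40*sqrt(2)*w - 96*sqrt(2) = (w + 4)*(w + 6)*(w - 4*sqrt(2))*(sqrt(2)*w + 1)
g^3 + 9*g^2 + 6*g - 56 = (g - 2)*(g + 4)*(g + 7)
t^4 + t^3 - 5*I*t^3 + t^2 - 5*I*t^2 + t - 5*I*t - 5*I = (t + 1)*(t - 5*I)*(t - I)*(t + I)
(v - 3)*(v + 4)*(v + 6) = v^3 + 7*v^2 - 6*v - 72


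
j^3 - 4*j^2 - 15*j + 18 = (j - 6)*(j - 1)*(j + 3)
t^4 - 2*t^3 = t^3*(t - 2)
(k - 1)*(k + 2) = k^2 + k - 2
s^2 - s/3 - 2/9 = (s - 2/3)*(s + 1/3)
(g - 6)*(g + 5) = g^2 - g - 30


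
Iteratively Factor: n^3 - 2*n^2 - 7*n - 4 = (n - 4)*(n^2 + 2*n + 1) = (n - 4)*(n + 1)*(n + 1)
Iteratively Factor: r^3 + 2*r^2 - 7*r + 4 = (r - 1)*(r^2 + 3*r - 4) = (r - 1)^2*(r + 4)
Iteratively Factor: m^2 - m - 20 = (m + 4)*(m - 5)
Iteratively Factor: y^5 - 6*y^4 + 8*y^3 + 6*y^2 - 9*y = (y - 1)*(y^4 - 5*y^3 + 3*y^2 + 9*y) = (y - 1)*(y + 1)*(y^3 - 6*y^2 + 9*y) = (y - 3)*(y - 1)*(y + 1)*(y^2 - 3*y) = (y - 3)^2*(y - 1)*(y + 1)*(y)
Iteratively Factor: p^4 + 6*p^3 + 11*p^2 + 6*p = (p)*(p^3 + 6*p^2 + 11*p + 6) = p*(p + 2)*(p^2 + 4*p + 3) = p*(p + 1)*(p + 2)*(p + 3)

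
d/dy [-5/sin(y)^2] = 10*cos(y)/sin(y)^3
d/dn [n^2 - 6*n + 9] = 2*n - 6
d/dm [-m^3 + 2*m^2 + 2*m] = -3*m^2 + 4*m + 2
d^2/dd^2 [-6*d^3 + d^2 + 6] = 2 - 36*d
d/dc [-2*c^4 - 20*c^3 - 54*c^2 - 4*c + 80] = -8*c^3 - 60*c^2 - 108*c - 4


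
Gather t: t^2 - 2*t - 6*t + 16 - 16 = t^2 - 8*t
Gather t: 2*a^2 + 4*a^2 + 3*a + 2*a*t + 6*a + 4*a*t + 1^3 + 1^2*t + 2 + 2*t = 6*a^2 + 9*a + t*(6*a + 3) + 3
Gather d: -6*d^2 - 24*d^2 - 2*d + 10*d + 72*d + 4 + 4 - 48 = -30*d^2 + 80*d - 40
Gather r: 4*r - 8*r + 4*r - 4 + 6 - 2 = 0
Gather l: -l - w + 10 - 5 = -l - w + 5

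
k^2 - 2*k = k*(k - 2)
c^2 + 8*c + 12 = (c + 2)*(c + 6)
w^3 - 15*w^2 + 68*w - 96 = (w - 8)*(w - 4)*(w - 3)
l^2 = l^2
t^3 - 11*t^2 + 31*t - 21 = (t - 7)*(t - 3)*(t - 1)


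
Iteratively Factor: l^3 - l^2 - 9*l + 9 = (l - 1)*(l^2 - 9) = (l - 1)*(l + 3)*(l - 3)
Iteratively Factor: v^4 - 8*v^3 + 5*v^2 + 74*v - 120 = (v - 4)*(v^3 - 4*v^2 - 11*v + 30) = (v - 5)*(v - 4)*(v^2 + v - 6) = (v - 5)*(v - 4)*(v - 2)*(v + 3)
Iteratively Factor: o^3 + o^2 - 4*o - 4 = (o - 2)*(o^2 + 3*o + 2) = (o - 2)*(o + 2)*(o + 1)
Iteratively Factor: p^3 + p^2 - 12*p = (p)*(p^2 + p - 12) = p*(p - 3)*(p + 4)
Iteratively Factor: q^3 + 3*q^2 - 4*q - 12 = (q - 2)*(q^2 + 5*q + 6) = (q - 2)*(q + 2)*(q + 3)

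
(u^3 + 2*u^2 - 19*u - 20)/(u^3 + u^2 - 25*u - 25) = (u - 4)/(u - 5)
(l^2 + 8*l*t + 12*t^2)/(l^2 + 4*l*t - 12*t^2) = (-l - 2*t)/(-l + 2*t)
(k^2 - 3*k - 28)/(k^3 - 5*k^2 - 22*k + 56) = 1/(k - 2)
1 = 1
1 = 1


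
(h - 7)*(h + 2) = h^2 - 5*h - 14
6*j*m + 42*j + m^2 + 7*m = (6*j + m)*(m + 7)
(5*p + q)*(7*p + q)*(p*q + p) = 35*p^3*q + 35*p^3 + 12*p^2*q^2 + 12*p^2*q + p*q^3 + p*q^2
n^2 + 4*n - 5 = (n - 1)*(n + 5)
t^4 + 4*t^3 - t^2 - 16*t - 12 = (t - 2)*(t + 1)*(t + 2)*(t + 3)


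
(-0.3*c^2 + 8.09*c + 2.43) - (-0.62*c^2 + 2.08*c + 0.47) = 0.32*c^2 + 6.01*c + 1.96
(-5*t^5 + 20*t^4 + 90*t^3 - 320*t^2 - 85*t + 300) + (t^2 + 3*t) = -5*t^5 + 20*t^4 + 90*t^3 - 319*t^2 - 82*t + 300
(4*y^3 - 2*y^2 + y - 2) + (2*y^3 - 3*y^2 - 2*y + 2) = 6*y^3 - 5*y^2 - y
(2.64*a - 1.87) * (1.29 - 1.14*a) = -3.0096*a^2 + 5.5374*a - 2.4123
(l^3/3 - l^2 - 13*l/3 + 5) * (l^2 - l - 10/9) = l^5/3 - 4*l^4/3 - 100*l^3/27 + 94*l^2/9 - 5*l/27 - 50/9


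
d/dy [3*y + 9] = 3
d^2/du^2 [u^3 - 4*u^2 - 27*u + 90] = 6*u - 8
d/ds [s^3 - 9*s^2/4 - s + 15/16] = 3*s^2 - 9*s/2 - 1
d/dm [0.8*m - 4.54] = 0.800000000000000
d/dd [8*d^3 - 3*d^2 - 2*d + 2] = 24*d^2 - 6*d - 2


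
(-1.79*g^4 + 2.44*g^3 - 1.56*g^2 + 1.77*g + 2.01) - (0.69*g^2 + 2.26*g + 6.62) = -1.79*g^4 + 2.44*g^3 - 2.25*g^2 - 0.49*g - 4.61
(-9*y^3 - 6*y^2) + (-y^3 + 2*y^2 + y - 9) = -10*y^3 - 4*y^2 + y - 9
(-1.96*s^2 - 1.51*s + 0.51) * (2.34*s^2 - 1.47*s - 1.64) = -4.5864*s^4 - 0.6522*s^3 + 6.6275*s^2 + 1.7267*s - 0.8364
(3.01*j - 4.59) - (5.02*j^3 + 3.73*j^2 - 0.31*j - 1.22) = -5.02*j^3 - 3.73*j^2 + 3.32*j - 3.37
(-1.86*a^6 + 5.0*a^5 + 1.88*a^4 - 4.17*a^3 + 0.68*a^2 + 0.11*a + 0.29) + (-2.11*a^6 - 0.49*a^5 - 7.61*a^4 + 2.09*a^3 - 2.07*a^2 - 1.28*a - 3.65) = -3.97*a^6 + 4.51*a^5 - 5.73*a^4 - 2.08*a^3 - 1.39*a^2 - 1.17*a - 3.36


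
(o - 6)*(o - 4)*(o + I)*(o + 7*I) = o^4 - 10*o^3 + 8*I*o^3 + 17*o^2 - 80*I*o^2 + 70*o + 192*I*o - 168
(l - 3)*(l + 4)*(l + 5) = l^3 + 6*l^2 - 7*l - 60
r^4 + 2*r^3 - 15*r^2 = r^2*(r - 3)*(r + 5)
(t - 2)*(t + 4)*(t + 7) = t^3 + 9*t^2 + 6*t - 56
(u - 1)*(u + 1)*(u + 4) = u^3 + 4*u^2 - u - 4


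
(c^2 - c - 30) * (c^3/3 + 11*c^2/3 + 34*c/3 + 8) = c^5/3 + 10*c^4/3 - 7*c^3/3 - 340*c^2/3 - 348*c - 240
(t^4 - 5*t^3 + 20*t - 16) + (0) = t^4 - 5*t^3 + 20*t - 16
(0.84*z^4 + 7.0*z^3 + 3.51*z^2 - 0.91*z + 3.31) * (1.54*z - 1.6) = 1.2936*z^5 + 9.436*z^4 - 5.7946*z^3 - 7.0174*z^2 + 6.5534*z - 5.296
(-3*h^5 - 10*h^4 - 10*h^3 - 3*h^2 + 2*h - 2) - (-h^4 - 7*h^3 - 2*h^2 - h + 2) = -3*h^5 - 9*h^4 - 3*h^3 - h^2 + 3*h - 4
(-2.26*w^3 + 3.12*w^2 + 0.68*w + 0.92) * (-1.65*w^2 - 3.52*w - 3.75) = 3.729*w^5 + 2.8072*w^4 - 3.6294*w^3 - 15.6116*w^2 - 5.7884*w - 3.45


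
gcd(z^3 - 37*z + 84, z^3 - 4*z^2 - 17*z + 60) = z - 3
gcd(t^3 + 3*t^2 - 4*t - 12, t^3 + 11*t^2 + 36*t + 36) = t^2 + 5*t + 6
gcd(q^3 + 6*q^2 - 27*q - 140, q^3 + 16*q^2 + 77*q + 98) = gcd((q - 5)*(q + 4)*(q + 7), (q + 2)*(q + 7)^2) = q + 7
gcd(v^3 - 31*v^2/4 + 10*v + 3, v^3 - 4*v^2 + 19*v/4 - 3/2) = v - 2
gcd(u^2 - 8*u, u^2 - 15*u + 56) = u - 8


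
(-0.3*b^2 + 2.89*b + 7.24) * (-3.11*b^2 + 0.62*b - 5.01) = 0.933*b^4 - 9.1739*b^3 - 19.2216*b^2 - 9.9901*b - 36.2724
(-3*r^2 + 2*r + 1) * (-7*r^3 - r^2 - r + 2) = 21*r^5 - 11*r^4 - 6*r^3 - 9*r^2 + 3*r + 2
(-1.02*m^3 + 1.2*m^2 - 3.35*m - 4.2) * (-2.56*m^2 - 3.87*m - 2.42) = 2.6112*m^5 + 0.8754*m^4 + 6.4004*m^3 + 20.8125*m^2 + 24.361*m + 10.164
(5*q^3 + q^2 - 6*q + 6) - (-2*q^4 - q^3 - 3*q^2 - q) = 2*q^4 + 6*q^3 + 4*q^2 - 5*q + 6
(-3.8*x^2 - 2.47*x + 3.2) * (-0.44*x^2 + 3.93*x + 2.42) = 1.672*x^4 - 13.8472*x^3 - 20.3111*x^2 + 6.5986*x + 7.744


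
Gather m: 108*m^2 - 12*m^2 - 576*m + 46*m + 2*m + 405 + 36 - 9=96*m^2 - 528*m + 432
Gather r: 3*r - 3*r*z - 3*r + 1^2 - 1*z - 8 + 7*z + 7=-3*r*z + 6*z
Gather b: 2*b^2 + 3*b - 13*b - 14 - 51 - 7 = 2*b^2 - 10*b - 72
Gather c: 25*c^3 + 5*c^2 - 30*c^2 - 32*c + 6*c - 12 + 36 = 25*c^3 - 25*c^2 - 26*c + 24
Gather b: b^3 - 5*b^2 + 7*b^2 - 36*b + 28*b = b^3 + 2*b^2 - 8*b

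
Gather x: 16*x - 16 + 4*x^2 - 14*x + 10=4*x^2 + 2*x - 6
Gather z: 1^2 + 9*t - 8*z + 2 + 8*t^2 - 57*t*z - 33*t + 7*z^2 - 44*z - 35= 8*t^2 - 24*t + 7*z^2 + z*(-57*t - 52) - 32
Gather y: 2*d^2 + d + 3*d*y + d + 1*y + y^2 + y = 2*d^2 + 2*d + y^2 + y*(3*d + 2)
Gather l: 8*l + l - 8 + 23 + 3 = 9*l + 18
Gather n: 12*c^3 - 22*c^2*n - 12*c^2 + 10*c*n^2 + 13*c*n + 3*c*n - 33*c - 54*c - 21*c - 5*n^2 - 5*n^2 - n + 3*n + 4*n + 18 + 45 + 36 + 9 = 12*c^3 - 12*c^2 - 108*c + n^2*(10*c - 10) + n*(-22*c^2 + 16*c + 6) + 108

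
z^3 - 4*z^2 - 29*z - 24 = (z - 8)*(z + 1)*(z + 3)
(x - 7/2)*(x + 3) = x^2 - x/2 - 21/2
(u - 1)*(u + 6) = u^2 + 5*u - 6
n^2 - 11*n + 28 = (n - 7)*(n - 4)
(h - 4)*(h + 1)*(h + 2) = h^3 - h^2 - 10*h - 8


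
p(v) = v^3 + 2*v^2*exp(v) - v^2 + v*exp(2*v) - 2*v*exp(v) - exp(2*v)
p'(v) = 2*v^2*exp(v) + 3*v^2 + 2*v*exp(2*v) + 2*v*exp(v) - 2*v - exp(2*v) - 2*exp(v)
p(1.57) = 23.18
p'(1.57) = 82.87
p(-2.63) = -23.75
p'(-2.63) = 26.45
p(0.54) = -2.34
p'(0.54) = -0.55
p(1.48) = 16.56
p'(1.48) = 64.90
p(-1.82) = -7.75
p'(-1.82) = 13.61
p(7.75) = 36623764.65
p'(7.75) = 78461012.71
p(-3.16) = -40.43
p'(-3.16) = 36.76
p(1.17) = 3.28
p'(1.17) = 25.59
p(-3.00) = -34.82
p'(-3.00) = 33.48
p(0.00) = -1.00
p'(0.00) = -3.00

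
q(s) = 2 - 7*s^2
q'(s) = -14*s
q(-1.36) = -10.95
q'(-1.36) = 19.04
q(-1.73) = -18.95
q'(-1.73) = 24.22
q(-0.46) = 0.52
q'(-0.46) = 6.44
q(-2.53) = -42.81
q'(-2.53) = 35.42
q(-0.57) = -0.27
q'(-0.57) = 7.98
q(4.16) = -119.14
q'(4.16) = -58.24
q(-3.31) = -74.69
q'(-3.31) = 46.34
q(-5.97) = -247.49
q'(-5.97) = 83.58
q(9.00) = -565.00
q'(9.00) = -126.00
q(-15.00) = -1573.00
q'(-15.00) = 210.00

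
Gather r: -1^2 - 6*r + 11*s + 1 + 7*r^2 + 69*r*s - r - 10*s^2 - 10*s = 7*r^2 + r*(69*s - 7) - 10*s^2 + s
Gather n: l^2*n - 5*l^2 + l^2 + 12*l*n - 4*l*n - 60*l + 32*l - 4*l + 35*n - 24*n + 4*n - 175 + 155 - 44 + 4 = -4*l^2 - 32*l + n*(l^2 + 8*l + 15) - 60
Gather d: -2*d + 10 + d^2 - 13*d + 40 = d^2 - 15*d + 50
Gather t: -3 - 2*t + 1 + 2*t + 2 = 0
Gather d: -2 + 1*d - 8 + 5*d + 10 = 6*d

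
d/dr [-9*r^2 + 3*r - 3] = 3 - 18*r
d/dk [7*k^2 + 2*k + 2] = 14*k + 2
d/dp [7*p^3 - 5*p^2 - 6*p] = 21*p^2 - 10*p - 6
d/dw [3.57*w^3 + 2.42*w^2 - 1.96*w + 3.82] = 10.71*w^2 + 4.84*w - 1.96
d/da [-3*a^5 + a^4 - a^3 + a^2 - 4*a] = -15*a^4 + 4*a^3 - 3*a^2 + 2*a - 4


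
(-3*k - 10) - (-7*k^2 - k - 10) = 7*k^2 - 2*k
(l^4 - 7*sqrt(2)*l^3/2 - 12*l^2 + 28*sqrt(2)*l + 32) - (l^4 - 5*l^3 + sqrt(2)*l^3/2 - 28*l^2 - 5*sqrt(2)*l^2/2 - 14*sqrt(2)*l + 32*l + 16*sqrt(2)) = -4*sqrt(2)*l^3 + 5*l^3 + 5*sqrt(2)*l^2/2 + 16*l^2 - 32*l + 42*sqrt(2)*l - 16*sqrt(2) + 32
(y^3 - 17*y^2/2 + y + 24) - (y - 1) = y^3 - 17*y^2/2 + 25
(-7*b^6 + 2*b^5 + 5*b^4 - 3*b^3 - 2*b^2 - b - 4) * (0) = 0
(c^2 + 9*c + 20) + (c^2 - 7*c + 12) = 2*c^2 + 2*c + 32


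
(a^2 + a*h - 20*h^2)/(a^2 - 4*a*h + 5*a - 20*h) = (a + 5*h)/(a + 5)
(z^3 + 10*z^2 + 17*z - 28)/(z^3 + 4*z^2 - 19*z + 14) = (z + 4)/(z - 2)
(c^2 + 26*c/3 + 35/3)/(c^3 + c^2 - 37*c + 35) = (c + 5/3)/(c^2 - 6*c + 5)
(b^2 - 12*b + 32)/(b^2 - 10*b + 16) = (b - 4)/(b - 2)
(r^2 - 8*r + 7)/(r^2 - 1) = (r - 7)/(r + 1)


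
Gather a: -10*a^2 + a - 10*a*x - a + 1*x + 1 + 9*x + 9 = -10*a^2 - 10*a*x + 10*x + 10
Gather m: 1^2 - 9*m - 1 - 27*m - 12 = -36*m - 12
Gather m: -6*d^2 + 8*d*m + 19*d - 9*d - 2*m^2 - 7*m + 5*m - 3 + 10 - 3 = -6*d^2 + 10*d - 2*m^2 + m*(8*d - 2) + 4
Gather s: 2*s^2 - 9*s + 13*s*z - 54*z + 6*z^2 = 2*s^2 + s*(13*z - 9) + 6*z^2 - 54*z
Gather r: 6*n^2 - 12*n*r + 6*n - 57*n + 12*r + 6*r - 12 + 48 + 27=6*n^2 - 51*n + r*(18 - 12*n) + 63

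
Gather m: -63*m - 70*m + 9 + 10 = 19 - 133*m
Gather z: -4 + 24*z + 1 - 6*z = 18*z - 3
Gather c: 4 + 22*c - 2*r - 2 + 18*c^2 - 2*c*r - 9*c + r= 18*c^2 + c*(13 - 2*r) - r + 2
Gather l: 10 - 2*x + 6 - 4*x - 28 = -6*x - 12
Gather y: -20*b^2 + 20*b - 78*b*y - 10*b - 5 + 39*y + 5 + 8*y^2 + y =-20*b^2 + 10*b + 8*y^2 + y*(40 - 78*b)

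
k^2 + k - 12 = (k - 3)*(k + 4)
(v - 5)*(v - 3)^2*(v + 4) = v^4 - 7*v^3 - 5*v^2 + 111*v - 180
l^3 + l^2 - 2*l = l*(l - 1)*(l + 2)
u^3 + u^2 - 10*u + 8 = (u - 2)*(u - 1)*(u + 4)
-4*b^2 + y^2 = (-2*b + y)*(2*b + y)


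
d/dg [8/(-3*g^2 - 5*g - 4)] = 8*(6*g + 5)/(3*g^2 + 5*g + 4)^2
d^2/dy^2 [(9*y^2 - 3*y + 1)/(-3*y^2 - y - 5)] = 4*(27*y^3 + 189*y^2 - 72*y - 113)/(27*y^6 + 27*y^5 + 144*y^4 + 91*y^3 + 240*y^2 + 75*y + 125)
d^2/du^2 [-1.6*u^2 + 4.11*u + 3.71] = -3.20000000000000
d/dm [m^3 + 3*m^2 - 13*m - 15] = 3*m^2 + 6*m - 13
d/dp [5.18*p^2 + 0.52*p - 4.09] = 10.36*p + 0.52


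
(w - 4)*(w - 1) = w^2 - 5*w + 4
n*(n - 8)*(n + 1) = n^3 - 7*n^2 - 8*n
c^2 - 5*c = c*(c - 5)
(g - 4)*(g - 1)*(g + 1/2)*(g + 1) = g^4 - 7*g^3/2 - 3*g^2 + 7*g/2 + 2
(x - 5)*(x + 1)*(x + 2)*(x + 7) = x^4 + 5*x^3 - 27*x^2 - 101*x - 70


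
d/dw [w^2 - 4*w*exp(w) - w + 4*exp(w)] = -4*w*exp(w) + 2*w - 1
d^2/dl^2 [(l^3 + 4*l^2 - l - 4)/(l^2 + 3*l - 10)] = 12*(l^3 + 3*l^2 + 39*l + 49)/(l^6 + 9*l^5 - 3*l^4 - 153*l^3 + 30*l^2 + 900*l - 1000)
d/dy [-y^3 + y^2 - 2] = y*(2 - 3*y)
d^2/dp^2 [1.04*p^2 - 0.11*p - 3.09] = 2.08000000000000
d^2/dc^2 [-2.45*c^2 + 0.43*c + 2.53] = -4.90000000000000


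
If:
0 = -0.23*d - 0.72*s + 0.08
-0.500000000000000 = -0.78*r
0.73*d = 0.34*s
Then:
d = 0.05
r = 0.64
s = 0.10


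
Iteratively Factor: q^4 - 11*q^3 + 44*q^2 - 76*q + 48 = (q - 2)*(q^3 - 9*q^2 + 26*q - 24) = (q - 2)^2*(q^2 - 7*q + 12) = (q - 4)*(q - 2)^2*(q - 3)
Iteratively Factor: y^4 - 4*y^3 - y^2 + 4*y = (y)*(y^3 - 4*y^2 - y + 4) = y*(y - 4)*(y^2 - 1) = y*(y - 4)*(y + 1)*(y - 1)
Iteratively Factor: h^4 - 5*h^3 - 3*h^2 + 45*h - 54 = (h + 3)*(h^3 - 8*h^2 + 21*h - 18) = (h - 3)*(h + 3)*(h^2 - 5*h + 6) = (h - 3)*(h - 2)*(h + 3)*(h - 3)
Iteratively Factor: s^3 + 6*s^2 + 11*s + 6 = (s + 3)*(s^2 + 3*s + 2) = (s + 1)*(s + 3)*(s + 2)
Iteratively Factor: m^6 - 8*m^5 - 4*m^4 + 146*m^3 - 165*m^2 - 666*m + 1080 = (m - 3)*(m^5 - 5*m^4 - 19*m^3 + 89*m^2 + 102*m - 360) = (m - 3)*(m + 3)*(m^4 - 8*m^3 + 5*m^2 + 74*m - 120) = (m - 4)*(m - 3)*(m + 3)*(m^3 - 4*m^2 - 11*m + 30) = (m - 4)*(m - 3)*(m - 2)*(m + 3)*(m^2 - 2*m - 15) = (m - 4)*(m - 3)*(m - 2)*(m + 3)^2*(m - 5)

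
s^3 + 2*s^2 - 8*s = s*(s - 2)*(s + 4)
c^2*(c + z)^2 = c^4 + 2*c^3*z + c^2*z^2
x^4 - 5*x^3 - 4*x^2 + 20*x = x*(x - 5)*(x - 2)*(x + 2)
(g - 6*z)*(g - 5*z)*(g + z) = g^3 - 10*g^2*z + 19*g*z^2 + 30*z^3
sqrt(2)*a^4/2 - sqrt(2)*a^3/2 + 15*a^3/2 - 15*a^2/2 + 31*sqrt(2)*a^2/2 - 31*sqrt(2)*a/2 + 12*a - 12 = (a - 1)*(a + 3*sqrt(2))*(a + 4*sqrt(2))*(sqrt(2)*a/2 + 1/2)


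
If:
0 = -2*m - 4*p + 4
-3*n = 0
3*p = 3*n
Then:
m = 2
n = 0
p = 0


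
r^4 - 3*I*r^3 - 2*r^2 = r^2*(r - 2*I)*(r - I)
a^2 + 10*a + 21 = (a + 3)*(a + 7)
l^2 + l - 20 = (l - 4)*(l + 5)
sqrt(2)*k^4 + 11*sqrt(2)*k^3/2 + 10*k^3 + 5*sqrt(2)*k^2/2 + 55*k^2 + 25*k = k*(k + 5)*(k + 5*sqrt(2))*(sqrt(2)*k + sqrt(2)/2)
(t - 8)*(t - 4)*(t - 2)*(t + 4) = t^4 - 10*t^3 + 160*t - 256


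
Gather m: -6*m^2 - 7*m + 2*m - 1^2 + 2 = -6*m^2 - 5*m + 1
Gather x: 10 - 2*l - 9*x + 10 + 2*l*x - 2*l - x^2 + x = -4*l - x^2 + x*(2*l - 8) + 20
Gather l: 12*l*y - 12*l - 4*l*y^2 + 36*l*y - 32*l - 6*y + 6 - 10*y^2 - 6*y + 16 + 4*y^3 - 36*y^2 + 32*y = l*(-4*y^2 + 48*y - 44) + 4*y^3 - 46*y^2 + 20*y + 22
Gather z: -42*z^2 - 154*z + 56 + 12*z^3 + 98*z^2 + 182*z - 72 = 12*z^3 + 56*z^2 + 28*z - 16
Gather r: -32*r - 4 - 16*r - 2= -48*r - 6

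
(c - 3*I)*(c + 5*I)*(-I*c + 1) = -I*c^3 + 3*c^2 - 13*I*c + 15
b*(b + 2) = b^2 + 2*b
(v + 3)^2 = v^2 + 6*v + 9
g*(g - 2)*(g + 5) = g^3 + 3*g^2 - 10*g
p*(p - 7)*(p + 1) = p^3 - 6*p^2 - 7*p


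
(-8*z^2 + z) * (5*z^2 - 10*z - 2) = -40*z^4 + 85*z^3 + 6*z^2 - 2*z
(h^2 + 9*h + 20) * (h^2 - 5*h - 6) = h^4 + 4*h^3 - 31*h^2 - 154*h - 120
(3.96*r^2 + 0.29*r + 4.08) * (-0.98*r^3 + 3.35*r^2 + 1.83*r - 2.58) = -3.8808*r^5 + 12.9818*r^4 + 4.2199*r^3 + 3.9819*r^2 + 6.7182*r - 10.5264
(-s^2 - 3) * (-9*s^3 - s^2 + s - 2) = 9*s^5 + s^4 + 26*s^3 + 5*s^2 - 3*s + 6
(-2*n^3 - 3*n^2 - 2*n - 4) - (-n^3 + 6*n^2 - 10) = -n^3 - 9*n^2 - 2*n + 6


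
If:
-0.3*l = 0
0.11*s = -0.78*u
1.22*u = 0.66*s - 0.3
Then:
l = 0.00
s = 0.36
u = -0.05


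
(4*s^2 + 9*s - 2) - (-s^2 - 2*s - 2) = 5*s^2 + 11*s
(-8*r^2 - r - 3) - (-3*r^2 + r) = -5*r^2 - 2*r - 3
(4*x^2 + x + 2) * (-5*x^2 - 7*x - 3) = -20*x^4 - 33*x^3 - 29*x^2 - 17*x - 6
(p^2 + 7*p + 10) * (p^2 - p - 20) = p^4 + 6*p^3 - 17*p^2 - 150*p - 200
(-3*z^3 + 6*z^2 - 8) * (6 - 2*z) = 6*z^4 - 30*z^3 + 36*z^2 + 16*z - 48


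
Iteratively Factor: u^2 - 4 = (u - 2)*(u + 2)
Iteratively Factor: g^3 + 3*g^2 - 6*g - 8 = (g + 4)*(g^2 - g - 2) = (g + 1)*(g + 4)*(g - 2)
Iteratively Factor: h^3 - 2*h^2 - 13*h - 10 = (h - 5)*(h^2 + 3*h + 2) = (h - 5)*(h + 2)*(h + 1)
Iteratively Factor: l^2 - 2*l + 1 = (l - 1)*(l - 1)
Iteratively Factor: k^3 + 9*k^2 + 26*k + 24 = (k + 4)*(k^2 + 5*k + 6) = (k + 3)*(k + 4)*(k + 2)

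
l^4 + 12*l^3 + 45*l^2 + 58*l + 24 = (l + 1)^2*(l + 4)*(l + 6)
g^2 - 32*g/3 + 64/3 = (g - 8)*(g - 8/3)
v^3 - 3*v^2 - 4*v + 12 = (v - 3)*(v - 2)*(v + 2)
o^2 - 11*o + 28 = (o - 7)*(o - 4)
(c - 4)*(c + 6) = c^2 + 2*c - 24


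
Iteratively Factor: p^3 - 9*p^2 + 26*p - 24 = (p - 4)*(p^2 - 5*p + 6) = (p - 4)*(p - 3)*(p - 2)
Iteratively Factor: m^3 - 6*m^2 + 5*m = (m)*(m^2 - 6*m + 5) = m*(m - 1)*(m - 5)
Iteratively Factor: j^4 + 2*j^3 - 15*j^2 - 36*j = (j + 3)*(j^3 - j^2 - 12*j) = (j + 3)^2*(j^2 - 4*j) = (j - 4)*(j + 3)^2*(j)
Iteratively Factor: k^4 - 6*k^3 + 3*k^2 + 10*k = (k + 1)*(k^3 - 7*k^2 + 10*k) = (k - 2)*(k + 1)*(k^2 - 5*k) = (k - 5)*(k - 2)*(k + 1)*(k)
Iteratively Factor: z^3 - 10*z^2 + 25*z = (z - 5)*(z^2 - 5*z) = (z - 5)^2*(z)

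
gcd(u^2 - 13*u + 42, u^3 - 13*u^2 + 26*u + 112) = u - 7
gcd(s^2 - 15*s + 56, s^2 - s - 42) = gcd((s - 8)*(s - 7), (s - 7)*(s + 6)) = s - 7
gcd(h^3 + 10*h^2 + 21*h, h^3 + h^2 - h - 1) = 1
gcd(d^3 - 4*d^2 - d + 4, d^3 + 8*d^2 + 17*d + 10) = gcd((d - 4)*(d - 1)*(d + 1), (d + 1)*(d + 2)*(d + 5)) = d + 1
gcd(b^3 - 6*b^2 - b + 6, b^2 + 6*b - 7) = b - 1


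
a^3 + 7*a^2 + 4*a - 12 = (a - 1)*(a + 2)*(a + 6)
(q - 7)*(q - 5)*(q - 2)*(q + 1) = q^4 - 13*q^3 + 45*q^2 - 11*q - 70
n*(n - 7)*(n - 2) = n^3 - 9*n^2 + 14*n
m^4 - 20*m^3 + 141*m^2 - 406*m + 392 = (m - 7)^2*(m - 4)*(m - 2)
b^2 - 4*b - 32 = (b - 8)*(b + 4)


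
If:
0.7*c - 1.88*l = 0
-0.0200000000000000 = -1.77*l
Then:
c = 0.03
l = 0.01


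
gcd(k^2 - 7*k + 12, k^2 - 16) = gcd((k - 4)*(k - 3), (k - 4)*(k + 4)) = k - 4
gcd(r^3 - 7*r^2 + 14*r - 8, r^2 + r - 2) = r - 1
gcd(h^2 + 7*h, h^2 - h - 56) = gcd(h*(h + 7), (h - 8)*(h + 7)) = h + 7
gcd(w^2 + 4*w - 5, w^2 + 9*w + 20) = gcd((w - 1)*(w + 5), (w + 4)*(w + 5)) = w + 5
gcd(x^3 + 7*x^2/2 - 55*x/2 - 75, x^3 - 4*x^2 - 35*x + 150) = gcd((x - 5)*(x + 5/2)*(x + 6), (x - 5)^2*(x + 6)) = x^2 + x - 30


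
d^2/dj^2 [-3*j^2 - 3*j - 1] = -6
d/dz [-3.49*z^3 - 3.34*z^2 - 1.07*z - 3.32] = -10.47*z^2 - 6.68*z - 1.07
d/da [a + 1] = 1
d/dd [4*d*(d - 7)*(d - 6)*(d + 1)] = 16*d^3 - 144*d^2 + 232*d + 168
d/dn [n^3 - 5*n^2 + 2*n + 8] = 3*n^2 - 10*n + 2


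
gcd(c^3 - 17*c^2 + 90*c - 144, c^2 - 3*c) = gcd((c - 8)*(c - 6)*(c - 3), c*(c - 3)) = c - 3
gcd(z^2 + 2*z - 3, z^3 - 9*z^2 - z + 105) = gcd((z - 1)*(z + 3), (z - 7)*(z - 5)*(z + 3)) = z + 3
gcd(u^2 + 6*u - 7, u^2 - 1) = u - 1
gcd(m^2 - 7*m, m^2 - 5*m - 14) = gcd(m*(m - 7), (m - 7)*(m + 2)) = m - 7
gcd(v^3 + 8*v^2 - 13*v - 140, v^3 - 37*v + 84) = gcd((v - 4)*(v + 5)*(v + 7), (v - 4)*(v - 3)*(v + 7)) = v^2 + 3*v - 28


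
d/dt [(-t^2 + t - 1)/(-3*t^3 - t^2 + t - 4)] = -3/(9*t^2 + 24*t + 16)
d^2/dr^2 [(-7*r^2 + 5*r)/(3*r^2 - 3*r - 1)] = 2*(-18*r^3 - 63*r^2 + 45*r - 22)/(27*r^6 - 81*r^5 + 54*r^4 + 27*r^3 - 18*r^2 - 9*r - 1)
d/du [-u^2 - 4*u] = -2*u - 4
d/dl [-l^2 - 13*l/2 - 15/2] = -2*l - 13/2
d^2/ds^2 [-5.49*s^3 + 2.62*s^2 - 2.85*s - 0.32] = 5.24 - 32.94*s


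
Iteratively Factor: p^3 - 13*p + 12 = (p + 4)*(p^2 - 4*p + 3) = (p - 1)*(p + 4)*(p - 3)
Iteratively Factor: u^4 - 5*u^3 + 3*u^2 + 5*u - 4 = (u - 1)*(u^3 - 4*u^2 - u + 4) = (u - 1)^2*(u^2 - 3*u - 4) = (u - 1)^2*(u + 1)*(u - 4)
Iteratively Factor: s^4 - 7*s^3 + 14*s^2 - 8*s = (s - 4)*(s^3 - 3*s^2 + 2*s) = (s - 4)*(s - 2)*(s^2 - s) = s*(s - 4)*(s - 2)*(s - 1)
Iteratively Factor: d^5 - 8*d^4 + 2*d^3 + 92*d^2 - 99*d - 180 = (d - 4)*(d^4 - 4*d^3 - 14*d^2 + 36*d + 45) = (d - 4)*(d + 1)*(d^3 - 5*d^2 - 9*d + 45) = (d - 4)*(d + 1)*(d + 3)*(d^2 - 8*d + 15) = (d - 5)*(d - 4)*(d + 1)*(d + 3)*(d - 3)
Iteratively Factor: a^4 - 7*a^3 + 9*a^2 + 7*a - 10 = (a - 1)*(a^3 - 6*a^2 + 3*a + 10) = (a - 1)*(a + 1)*(a^2 - 7*a + 10) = (a - 5)*(a - 1)*(a + 1)*(a - 2)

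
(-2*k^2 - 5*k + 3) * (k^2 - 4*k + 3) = -2*k^4 + 3*k^3 + 17*k^2 - 27*k + 9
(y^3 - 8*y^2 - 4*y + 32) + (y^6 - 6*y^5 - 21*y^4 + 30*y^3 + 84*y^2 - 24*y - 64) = y^6 - 6*y^5 - 21*y^4 + 31*y^3 + 76*y^2 - 28*y - 32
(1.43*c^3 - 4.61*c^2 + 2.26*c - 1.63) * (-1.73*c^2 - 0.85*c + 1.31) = -2.4739*c^5 + 6.7598*c^4 + 1.882*c^3 - 5.1402*c^2 + 4.3461*c - 2.1353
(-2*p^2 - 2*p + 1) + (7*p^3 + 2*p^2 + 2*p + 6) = 7*p^3 + 7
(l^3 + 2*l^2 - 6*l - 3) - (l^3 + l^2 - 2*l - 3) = l^2 - 4*l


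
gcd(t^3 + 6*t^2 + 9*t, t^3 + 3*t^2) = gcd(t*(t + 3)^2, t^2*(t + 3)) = t^2 + 3*t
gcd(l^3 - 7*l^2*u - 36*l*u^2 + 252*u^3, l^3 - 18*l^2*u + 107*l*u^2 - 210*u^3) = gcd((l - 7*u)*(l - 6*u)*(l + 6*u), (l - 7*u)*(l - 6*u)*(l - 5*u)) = l^2 - 13*l*u + 42*u^2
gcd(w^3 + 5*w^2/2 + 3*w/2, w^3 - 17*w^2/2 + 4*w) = w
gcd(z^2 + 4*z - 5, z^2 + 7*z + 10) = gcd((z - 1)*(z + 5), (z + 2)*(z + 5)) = z + 5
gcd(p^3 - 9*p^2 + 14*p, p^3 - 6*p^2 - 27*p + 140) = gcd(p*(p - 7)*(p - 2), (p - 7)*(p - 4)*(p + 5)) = p - 7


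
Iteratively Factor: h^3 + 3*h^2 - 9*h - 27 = (h - 3)*(h^2 + 6*h + 9) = (h - 3)*(h + 3)*(h + 3)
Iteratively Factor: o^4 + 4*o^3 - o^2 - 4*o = (o - 1)*(o^3 + 5*o^2 + 4*o) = (o - 1)*(o + 1)*(o^2 + 4*o) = (o - 1)*(o + 1)*(o + 4)*(o)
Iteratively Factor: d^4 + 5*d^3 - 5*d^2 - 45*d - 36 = (d - 3)*(d^3 + 8*d^2 + 19*d + 12) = (d - 3)*(d + 3)*(d^2 + 5*d + 4) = (d - 3)*(d + 1)*(d + 3)*(d + 4)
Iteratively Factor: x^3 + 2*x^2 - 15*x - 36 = (x + 3)*(x^2 - x - 12) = (x + 3)^2*(x - 4)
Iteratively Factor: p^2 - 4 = (p + 2)*(p - 2)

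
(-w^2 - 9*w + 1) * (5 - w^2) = w^4 + 9*w^3 - 6*w^2 - 45*w + 5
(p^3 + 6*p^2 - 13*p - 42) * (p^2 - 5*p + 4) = p^5 + p^4 - 39*p^3 + 47*p^2 + 158*p - 168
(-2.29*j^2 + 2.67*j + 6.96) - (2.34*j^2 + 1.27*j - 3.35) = -4.63*j^2 + 1.4*j + 10.31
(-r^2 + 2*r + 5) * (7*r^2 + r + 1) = -7*r^4 + 13*r^3 + 36*r^2 + 7*r + 5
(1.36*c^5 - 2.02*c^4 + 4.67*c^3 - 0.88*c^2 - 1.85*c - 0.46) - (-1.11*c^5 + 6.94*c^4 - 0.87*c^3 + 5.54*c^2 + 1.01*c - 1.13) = 2.47*c^5 - 8.96*c^4 + 5.54*c^3 - 6.42*c^2 - 2.86*c + 0.67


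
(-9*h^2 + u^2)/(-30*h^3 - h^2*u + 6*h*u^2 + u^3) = (-3*h + u)/(-10*h^2 + 3*h*u + u^2)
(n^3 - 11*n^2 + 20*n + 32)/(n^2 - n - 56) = (n^2 - 3*n - 4)/(n + 7)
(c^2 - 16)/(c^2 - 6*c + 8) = (c + 4)/(c - 2)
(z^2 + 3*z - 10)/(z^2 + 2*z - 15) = (z - 2)/(z - 3)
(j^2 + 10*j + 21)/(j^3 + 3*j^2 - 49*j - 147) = 1/(j - 7)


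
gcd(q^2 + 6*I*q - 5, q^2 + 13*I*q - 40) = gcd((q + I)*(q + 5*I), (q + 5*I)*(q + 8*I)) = q + 5*I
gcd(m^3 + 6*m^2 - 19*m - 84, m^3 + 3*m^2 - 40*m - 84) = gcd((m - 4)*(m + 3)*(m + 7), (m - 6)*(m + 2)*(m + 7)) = m + 7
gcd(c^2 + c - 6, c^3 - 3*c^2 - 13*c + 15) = c + 3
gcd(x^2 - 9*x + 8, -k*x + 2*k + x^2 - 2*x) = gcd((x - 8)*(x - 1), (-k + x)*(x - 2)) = 1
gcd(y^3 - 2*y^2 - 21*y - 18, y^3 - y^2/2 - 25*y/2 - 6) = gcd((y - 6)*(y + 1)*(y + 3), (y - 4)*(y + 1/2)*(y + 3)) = y + 3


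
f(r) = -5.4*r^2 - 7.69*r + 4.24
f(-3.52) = -35.60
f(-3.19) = -26.18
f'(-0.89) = 1.92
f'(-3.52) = 30.33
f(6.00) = -236.30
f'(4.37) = -54.89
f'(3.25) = -42.79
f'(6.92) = -82.43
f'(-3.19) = 26.76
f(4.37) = -132.49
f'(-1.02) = 3.33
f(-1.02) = 6.47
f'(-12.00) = 121.91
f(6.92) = -307.56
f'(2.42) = -33.83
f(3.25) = -77.79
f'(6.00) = -72.49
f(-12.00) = -681.08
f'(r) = -10.8*r - 7.69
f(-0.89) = 6.81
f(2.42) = -45.99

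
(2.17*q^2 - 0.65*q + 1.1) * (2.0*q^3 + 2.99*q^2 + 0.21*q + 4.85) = 4.34*q^5 + 5.1883*q^4 + 0.7122*q^3 + 13.677*q^2 - 2.9215*q + 5.335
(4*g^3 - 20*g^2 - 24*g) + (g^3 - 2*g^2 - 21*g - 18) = 5*g^3 - 22*g^2 - 45*g - 18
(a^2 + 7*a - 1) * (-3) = -3*a^2 - 21*a + 3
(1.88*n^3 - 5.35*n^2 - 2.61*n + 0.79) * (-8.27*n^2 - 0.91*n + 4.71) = -15.5476*n^5 + 42.5337*n^4 + 35.308*n^3 - 29.3567*n^2 - 13.012*n + 3.7209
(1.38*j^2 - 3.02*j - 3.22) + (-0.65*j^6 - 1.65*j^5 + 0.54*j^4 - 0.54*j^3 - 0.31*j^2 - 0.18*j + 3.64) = -0.65*j^6 - 1.65*j^5 + 0.54*j^4 - 0.54*j^3 + 1.07*j^2 - 3.2*j + 0.42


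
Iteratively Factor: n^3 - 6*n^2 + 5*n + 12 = (n + 1)*(n^2 - 7*n + 12) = (n - 4)*(n + 1)*(n - 3)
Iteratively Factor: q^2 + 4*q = (q + 4)*(q)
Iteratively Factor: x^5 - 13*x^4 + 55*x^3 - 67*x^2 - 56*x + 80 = (x + 1)*(x^4 - 14*x^3 + 69*x^2 - 136*x + 80) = (x - 4)*(x + 1)*(x^3 - 10*x^2 + 29*x - 20) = (x - 4)*(x - 1)*(x + 1)*(x^2 - 9*x + 20) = (x - 4)^2*(x - 1)*(x + 1)*(x - 5)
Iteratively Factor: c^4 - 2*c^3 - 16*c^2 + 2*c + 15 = (c + 3)*(c^3 - 5*c^2 - c + 5) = (c - 1)*(c + 3)*(c^2 - 4*c - 5) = (c - 1)*(c + 1)*(c + 3)*(c - 5)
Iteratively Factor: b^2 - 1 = (b + 1)*(b - 1)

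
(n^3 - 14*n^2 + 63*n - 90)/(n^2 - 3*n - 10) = (n^2 - 9*n + 18)/(n + 2)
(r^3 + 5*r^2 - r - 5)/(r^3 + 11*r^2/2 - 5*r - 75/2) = 2*(r^2 - 1)/(2*r^2 + r - 15)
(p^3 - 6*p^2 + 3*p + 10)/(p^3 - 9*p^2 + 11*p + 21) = (p^2 - 7*p + 10)/(p^2 - 10*p + 21)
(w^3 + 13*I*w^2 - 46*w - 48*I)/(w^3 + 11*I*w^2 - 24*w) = (w + 2*I)/w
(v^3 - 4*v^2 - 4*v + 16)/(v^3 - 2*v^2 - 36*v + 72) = (v^2 - 2*v - 8)/(v^2 - 36)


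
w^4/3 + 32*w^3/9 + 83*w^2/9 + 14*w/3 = w*(w/3 + 1)*(w + 2/3)*(w + 7)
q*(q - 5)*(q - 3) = q^3 - 8*q^2 + 15*q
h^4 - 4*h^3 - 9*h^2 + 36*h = h*(h - 4)*(h - 3)*(h + 3)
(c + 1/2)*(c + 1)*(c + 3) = c^3 + 9*c^2/2 + 5*c + 3/2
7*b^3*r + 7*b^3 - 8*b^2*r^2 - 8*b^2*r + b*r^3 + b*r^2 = (-7*b + r)*(-b + r)*(b*r + b)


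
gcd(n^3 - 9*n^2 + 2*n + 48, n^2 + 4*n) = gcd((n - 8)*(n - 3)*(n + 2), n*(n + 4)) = 1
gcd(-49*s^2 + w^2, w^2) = 1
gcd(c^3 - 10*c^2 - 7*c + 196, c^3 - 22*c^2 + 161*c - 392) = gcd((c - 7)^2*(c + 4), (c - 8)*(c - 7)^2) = c^2 - 14*c + 49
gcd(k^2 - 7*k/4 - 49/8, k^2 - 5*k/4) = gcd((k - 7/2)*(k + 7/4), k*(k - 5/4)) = 1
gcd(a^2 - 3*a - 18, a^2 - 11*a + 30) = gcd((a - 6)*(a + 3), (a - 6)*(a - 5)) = a - 6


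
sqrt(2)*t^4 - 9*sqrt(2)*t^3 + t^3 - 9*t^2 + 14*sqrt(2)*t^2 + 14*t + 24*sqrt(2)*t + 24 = (t - 6)*(t - 4)*(t + 1)*(sqrt(2)*t + 1)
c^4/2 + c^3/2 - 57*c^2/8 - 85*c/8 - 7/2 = (c/2 + 1/2)*(c - 4)*(c + 1/2)*(c + 7/2)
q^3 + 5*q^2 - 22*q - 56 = (q - 4)*(q + 2)*(q + 7)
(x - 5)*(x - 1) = x^2 - 6*x + 5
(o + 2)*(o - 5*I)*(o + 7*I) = o^3 + 2*o^2 + 2*I*o^2 + 35*o + 4*I*o + 70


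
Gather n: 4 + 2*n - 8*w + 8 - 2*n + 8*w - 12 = 0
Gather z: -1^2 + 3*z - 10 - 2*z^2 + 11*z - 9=-2*z^2 + 14*z - 20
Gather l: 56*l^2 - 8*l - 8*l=56*l^2 - 16*l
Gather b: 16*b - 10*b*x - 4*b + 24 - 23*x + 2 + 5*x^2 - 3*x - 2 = b*(12 - 10*x) + 5*x^2 - 26*x + 24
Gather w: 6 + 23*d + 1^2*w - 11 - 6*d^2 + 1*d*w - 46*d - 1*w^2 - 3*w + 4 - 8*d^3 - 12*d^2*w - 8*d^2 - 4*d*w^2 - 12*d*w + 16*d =-8*d^3 - 14*d^2 - 7*d + w^2*(-4*d - 1) + w*(-12*d^2 - 11*d - 2) - 1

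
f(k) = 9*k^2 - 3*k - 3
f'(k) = 18*k - 3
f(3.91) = 122.86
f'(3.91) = 67.38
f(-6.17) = 358.13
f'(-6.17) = -114.06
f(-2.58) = 64.65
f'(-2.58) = -49.44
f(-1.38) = 18.28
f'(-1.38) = -27.84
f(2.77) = 57.75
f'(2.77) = 46.86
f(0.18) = -3.25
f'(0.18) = 0.24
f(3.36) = 88.53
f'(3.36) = 57.48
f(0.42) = -2.67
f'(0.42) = 4.56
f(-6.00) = 339.00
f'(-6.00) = -111.00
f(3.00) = 69.00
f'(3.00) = 51.00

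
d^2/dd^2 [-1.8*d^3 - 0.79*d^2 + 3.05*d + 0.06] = -10.8*d - 1.58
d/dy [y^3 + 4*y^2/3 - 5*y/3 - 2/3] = 3*y^2 + 8*y/3 - 5/3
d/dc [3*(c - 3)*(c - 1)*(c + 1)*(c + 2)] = 12*c^3 - 9*c^2 - 42*c + 3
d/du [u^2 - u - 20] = 2*u - 1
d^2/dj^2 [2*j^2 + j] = 4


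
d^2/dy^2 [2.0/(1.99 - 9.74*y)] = -379.4704/(9.74*y - 1.99)^3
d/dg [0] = 0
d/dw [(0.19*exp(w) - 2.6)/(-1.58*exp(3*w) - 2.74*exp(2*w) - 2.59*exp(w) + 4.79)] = (0.6004*exp(3*w) - 11.8034*exp(2*w) - 14.248*exp(w) - 5.8239)*exp(w)/(2.4964*exp(6*w) + 8.6584*exp(5*w) + 15.692*exp(4*w) - 0.943199999999999*exp(3*w) - 19.5411*exp(2*w) - 24.8122*exp(w) + 22.9441)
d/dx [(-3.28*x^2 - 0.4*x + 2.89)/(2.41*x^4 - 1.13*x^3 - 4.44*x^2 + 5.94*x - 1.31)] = (15.8096*x^5 - 0.814399999999999*x^4 - 28.7636*x^3 - 11.4621*x^2 + 34.2568*x - 16.6426)/(5.8081*x^8 - 5.4466*x^7 - 20.1239*x^6 + 38.6652*x^5 - 0.0249999999999968*x^4 - 49.7866*x^3 + 46.9164*x^2 - 15.5628*x + 1.7161)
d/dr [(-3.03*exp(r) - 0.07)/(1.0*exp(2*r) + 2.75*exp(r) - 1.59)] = (3.03*exp(2*r) + 0.140000000000001*exp(r) + 5.0102)*exp(r)/(1.0*exp(4*r) + 5.5*exp(3*r) + 4.3825*exp(2*r) - 8.745*exp(r) + 2.5281)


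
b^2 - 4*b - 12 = (b - 6)*(b + 2)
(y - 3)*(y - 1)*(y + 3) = y^3 - y^2 - 9*y + 9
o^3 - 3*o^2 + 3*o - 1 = (o - 1)^3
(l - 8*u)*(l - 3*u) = l^2 - 11*l*u + 24*u^2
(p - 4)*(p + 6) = p^2 + 2*p - 24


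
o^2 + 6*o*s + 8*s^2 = (o + 2*s)*(o + 4*s)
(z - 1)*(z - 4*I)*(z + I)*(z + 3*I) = z^4 - z^3 + 13*z^2 - 13*z + 12*I*z - 12*I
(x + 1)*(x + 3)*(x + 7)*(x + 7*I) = x^4 + 11*x^3 + 7*I*x^3 + 31*x^2 + 77*I*x^2 + 21*x + 217*I*x + 147*I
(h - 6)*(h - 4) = h^2 - 10*h + 24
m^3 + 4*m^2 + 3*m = m*(m + 1)*(m + 3)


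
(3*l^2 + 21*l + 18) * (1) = 3*l^2 + 21*l + 18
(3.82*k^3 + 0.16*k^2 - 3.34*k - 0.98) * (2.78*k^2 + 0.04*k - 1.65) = 10.6196*k^5 + 0.5976*k^4 - 15.5818*k^3 - 3.122*k^2 + 5.4718*k + 1.617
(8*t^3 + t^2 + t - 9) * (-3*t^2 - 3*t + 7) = -24*t^5 - 27*t^4 + 50*t^3 + 31*t^2 + 34*t - 63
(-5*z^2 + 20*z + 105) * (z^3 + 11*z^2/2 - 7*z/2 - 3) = -5*z^5 - 15*z^4/2 + 465*z^3/2 + 1045*z^2/2 - 855*z/2 - 315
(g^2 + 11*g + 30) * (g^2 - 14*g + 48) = g^4 - 3*g^3 - 76*g^2 + 108*g + 1440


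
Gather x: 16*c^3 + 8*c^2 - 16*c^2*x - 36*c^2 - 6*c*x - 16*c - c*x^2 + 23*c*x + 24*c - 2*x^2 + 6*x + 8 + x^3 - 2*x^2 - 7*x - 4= 16*c^3 - 28*c^2 + 8*c + x^3 + x^2*(-c - 4) + x*(-16*c^2 + 17*c - 1) + 4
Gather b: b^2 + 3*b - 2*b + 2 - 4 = b^2 + b - 2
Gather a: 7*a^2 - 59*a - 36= 7*a^2 - 59*a - 36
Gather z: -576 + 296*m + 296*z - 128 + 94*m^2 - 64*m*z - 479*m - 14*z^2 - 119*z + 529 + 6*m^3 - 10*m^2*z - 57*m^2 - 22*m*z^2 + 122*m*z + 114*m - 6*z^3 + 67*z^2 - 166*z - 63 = 6*m^3 + 37*m^2 - 69*m - 6*z^3 + z^2*(53 - 22*m) + z*(-10*m^2 + 58*m + 11) - 238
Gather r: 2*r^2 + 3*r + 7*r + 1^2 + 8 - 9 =2*r^2 + 10*r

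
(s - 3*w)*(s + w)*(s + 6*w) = s^3 + 4*s^2*w - 15*s*w^2 - 18*w^3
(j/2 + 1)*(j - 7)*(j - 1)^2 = j^4/2 - 7*j^3/2 - 3*j^2/2 + 23*j/2 - 7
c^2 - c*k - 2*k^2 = (c - 2*k)*(c + k)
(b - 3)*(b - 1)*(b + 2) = b^3 - 2*b^2 - 5*b + 6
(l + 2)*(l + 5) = l^2 + 7*l + 10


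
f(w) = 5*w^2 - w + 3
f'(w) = 10*w - 1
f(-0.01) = 3.01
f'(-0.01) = -1.10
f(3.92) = 75.91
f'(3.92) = 38.20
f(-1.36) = 13.61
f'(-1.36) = -14.60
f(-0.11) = 3.17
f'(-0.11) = -2.10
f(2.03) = 21.57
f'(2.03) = 19.30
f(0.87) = 5.91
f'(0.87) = 7.70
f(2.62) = 34.70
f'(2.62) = 25.20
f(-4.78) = 122.02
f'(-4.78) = -48.80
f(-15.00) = 1143.00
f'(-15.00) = -151.00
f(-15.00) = 1143.00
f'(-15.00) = -151.00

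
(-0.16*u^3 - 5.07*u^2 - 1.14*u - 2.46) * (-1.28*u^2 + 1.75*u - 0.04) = 0.2048*u^5 + 6.2096*u^4 - 7.4069*u^3 + 1.3566*u^2 - 4.2594*u + 0.0984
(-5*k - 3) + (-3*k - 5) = -8*k - 8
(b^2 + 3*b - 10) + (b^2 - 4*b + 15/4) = 2*b^2 - b - 25/4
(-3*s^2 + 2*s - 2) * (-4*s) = 12*s^3 - 8*s^2 + 8*s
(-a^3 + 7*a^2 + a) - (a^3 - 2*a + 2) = -2*a^3 + 7*a^2 + 3*a - 2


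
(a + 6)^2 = a^2 + 12*a + 36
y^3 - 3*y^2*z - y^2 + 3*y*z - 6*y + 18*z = (y - 3)*(y + 2)*(y - 3*z)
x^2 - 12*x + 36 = (x - 6)^2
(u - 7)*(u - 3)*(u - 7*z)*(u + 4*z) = u^4 - 3*u^3*z - 10*u^3 - 28*u^2*z^2 + 30*u^2*z + 21*u^2 + 280*u*z^2 - 63*u*z - 588*z^2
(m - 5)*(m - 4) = m^2 - 9*m + 20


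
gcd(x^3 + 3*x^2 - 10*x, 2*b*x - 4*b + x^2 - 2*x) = x - 2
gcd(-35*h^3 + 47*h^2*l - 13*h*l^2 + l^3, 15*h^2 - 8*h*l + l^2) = 5*h - l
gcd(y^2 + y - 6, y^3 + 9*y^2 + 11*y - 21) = y + 3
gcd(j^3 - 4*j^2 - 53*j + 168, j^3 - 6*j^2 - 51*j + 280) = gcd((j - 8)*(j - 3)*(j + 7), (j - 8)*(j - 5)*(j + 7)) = j^2 - j - 56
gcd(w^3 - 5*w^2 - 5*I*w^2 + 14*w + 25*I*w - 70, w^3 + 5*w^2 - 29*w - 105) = w - 5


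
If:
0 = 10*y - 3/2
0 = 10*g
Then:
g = 0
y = 3/20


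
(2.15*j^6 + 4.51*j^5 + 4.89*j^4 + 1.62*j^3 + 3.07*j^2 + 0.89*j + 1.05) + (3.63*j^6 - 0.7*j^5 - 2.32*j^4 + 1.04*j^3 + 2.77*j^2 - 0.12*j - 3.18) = 5.78*j^6 + 3.81*j^5 + 2.57*j^4 + 2.66*j^3 + 5.84*j^2 + 0.77*j - 2.13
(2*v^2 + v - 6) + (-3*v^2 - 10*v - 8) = -v^2 - 9*v - 14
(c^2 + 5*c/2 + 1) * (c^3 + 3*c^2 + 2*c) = c^5 + 11*c^4/2 + 21*c^3/2 + 8*c^2 + 2*c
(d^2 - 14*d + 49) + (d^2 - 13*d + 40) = 2*d^2 - 27*d + 89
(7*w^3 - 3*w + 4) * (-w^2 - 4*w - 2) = -7*w^5 - 28*w^4 - 11*w^3 + 8*w^2 - 10*w - 8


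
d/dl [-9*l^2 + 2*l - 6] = 2 - 18*l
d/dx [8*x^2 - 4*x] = 16*x - 4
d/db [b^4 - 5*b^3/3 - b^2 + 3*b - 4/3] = 4*b^3 - 5*b^2 - 2*b + 3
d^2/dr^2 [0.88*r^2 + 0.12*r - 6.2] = 1.76000000000000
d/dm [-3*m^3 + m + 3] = 1 - 9*m^2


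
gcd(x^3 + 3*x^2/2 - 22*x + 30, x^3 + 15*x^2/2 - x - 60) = x^2 + 7*x/2 - 15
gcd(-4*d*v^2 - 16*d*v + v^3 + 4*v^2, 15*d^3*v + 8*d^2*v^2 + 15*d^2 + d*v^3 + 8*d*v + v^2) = 1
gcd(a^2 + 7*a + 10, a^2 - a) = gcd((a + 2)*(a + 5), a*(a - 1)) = 1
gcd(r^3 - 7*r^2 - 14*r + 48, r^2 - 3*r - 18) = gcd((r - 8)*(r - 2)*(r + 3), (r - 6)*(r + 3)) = r + 3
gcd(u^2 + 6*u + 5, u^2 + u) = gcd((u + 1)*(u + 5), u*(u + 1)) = u + 1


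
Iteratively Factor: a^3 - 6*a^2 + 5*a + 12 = (a - 4)*(a^2 - 2*a - 3) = (a - 4)*(a + 1)*(a - 3)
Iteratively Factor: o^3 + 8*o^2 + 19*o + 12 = (o + 4)*(o^2 + 4*o + 3) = (o + 3)*(o + 4)*(o + 1)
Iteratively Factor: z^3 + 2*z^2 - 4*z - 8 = (z + 2)*(z^2 - 4) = (z - 2)*(z + 2)*(z + 2)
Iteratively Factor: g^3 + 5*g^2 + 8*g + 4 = (g + 1)*(g^2 + 4*g + 4) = (g + 1)*(g + 2)*(g + 2)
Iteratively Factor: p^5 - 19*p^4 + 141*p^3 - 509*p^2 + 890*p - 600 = (p - 5)*(p^4 - 14*p^3 + 71*p^2 - 154*p + 120) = (p - 5)*(p - 2)*(p^3 - 12*p^2 + 47*p - 60) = (p - 5)^2*(p - 2)*(p^2 - 7*p + 12) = (p - 5)^2*(p - 4)*(p - 2)*(p - 3)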